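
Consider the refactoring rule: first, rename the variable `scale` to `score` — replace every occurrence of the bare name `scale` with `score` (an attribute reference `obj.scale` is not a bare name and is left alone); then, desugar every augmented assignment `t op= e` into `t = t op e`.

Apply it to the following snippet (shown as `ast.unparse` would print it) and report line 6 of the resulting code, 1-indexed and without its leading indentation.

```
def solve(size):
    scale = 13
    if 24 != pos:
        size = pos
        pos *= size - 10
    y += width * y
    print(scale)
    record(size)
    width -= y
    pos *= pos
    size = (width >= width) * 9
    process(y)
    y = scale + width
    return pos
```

Transformed code:
def solve(size):
    score = 13
    if 24 != pos:
        size = pos
        pos = pos * (size - 10)
    y = y + width * y
    print(score)
    record(size)
    width = width - y
    pos = pos * pos
    size = (width >= width) * 9
    process(y)
    y = score + width
    return pos

y = y + width * y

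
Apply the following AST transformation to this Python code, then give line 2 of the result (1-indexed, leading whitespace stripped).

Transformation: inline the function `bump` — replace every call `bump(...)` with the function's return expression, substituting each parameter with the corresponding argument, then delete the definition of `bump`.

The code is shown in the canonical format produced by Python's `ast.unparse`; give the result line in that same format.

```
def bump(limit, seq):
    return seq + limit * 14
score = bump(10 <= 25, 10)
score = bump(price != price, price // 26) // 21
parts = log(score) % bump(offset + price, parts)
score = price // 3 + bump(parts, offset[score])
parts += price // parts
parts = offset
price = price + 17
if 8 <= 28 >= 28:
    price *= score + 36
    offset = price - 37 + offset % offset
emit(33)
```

score = (price // 26 + (price != price) * 14) // 21

Transformed code:
score = 10 + (10 <= 25) * 14
score = (price // 26 + (price != price) * 14) // 21
parts = log(score) % (parts + (offset + price) * 14)
score = price // 3 + (offset[score] + parts * 14)
parts += price // parts
parts = offset
price = price + 17
if 8 <= 28 >= 28:
    price *= score + 36
    offset = price - 37 + offset % offset
emit(33)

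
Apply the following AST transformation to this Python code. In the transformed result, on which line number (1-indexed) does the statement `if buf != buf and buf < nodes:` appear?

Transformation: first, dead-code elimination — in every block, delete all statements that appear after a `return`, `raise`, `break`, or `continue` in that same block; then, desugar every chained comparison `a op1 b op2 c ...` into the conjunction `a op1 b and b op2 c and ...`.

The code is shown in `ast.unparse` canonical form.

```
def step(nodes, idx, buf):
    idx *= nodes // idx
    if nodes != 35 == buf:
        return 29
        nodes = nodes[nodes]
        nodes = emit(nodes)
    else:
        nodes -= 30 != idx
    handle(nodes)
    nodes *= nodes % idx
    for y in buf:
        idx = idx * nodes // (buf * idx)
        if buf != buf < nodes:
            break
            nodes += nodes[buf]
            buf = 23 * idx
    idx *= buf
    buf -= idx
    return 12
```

Transformed code:
def step(nodes, idx, buf):
    idx *= nodes // idx
    if nodes != 35 and 35 == buf:
        return 29
    else:
        nodes -= 30 != idx
    handle(nodes)
    nodes *= nodes % idx
    for y in buf:
        idx = idx * nodes // (buf * idx)
        if buf != buf and buf < nodes:
            break
    idx *= buf
    buf -= idx
    return 12

11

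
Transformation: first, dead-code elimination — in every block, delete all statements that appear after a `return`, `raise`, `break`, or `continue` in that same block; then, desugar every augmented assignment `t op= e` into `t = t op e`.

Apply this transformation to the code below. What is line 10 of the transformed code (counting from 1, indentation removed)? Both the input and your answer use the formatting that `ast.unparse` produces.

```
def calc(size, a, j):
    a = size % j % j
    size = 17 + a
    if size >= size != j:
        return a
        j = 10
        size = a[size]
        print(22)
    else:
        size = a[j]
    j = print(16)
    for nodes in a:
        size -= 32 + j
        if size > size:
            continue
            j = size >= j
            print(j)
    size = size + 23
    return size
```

Transformed code:
def calc(size, a, j):
    a = size % j % j
    size = 17 + a
    if size >= size != j:
        return a
    else:
        size = a[j]
    j = print(16)
    for nodes in a:
        size = size - (32 + j)
        if size > size:
            continue
    size = size + 23
    return size

size = size - (32 + j)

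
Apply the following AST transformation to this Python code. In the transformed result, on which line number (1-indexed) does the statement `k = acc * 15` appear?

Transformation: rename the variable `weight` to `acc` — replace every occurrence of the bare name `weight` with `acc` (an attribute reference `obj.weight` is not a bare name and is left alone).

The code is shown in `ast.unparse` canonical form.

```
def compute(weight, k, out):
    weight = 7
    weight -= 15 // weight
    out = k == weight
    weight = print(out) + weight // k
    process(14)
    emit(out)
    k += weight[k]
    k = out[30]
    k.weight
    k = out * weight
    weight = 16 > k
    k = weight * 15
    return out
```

Transformed code:
def compute(acc, k, out):
    acc = 7
    acc -= 15 // acc
    out = k == acc
    acc = print(out) + acc // k
    process(14)
    emit(out)
    k += acc[k]
    k = out[30]
    k.weight
    k = out * acc
    acc = 16 > k
    k = acc * 15
    return out

13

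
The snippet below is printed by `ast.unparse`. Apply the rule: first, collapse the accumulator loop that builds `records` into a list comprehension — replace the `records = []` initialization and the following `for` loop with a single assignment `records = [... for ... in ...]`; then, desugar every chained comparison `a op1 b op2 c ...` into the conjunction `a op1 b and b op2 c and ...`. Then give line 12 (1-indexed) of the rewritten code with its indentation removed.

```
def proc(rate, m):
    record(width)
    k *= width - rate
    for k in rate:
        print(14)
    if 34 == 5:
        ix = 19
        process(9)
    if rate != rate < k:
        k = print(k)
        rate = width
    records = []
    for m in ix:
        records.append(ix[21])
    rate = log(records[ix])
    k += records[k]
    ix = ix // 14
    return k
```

Transformed code:
def proc(rate, m):
    record(width)
    k *= width - rate
    for k in rate:
        print(14)
    if 34 == 5:
        ix = 19
        process(9)
    if rate != rate and rate < k:
        k = print(k)
        rate = width
    records = [ix[21] for m in ix]
    rate = log(records[ix])
    k += records[k]
    ix = ix // 14
    return k

records = [ix[21] for m in ix]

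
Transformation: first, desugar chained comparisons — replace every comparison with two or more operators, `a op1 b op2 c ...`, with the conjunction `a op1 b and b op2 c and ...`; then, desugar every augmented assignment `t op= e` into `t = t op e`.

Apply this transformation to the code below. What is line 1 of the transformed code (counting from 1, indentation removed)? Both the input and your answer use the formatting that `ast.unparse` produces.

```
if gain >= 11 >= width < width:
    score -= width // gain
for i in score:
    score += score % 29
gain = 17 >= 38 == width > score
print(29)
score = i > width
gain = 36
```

Transformed code:
if gain >= 11 and 11 >= width and (width < width):
    score = score - width // gain
for i in score:
    score = score + score % 29
gain = 17 >= 38 and 38 == width and (width > score)
print(29)
score = i > width
gain = 36

if gain >= 11 and 11 >= width and (width < width):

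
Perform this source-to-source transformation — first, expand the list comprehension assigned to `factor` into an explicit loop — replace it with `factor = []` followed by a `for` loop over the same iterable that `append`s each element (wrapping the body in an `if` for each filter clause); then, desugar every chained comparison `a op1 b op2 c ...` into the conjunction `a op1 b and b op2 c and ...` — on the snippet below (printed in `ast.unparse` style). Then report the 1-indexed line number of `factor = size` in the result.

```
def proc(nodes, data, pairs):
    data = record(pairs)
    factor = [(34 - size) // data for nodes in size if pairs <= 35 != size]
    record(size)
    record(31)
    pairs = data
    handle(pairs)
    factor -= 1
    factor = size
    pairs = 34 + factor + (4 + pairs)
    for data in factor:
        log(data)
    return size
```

12

Transformed code:
def proc(nodes, data, pairs):
    data = record(pairs)
    factor = []
    for nodes in size:
        if pairs <= 35 and 35 != size:
            factor.append((34 - size) // data)
    record(size)
    record(31)
    pairs = data
    handle(pairs)
    factor -= 1
    factor = size
    pairs = 34 + factor + (4 + pairs)
    for data in factor:
        log(data)
    return size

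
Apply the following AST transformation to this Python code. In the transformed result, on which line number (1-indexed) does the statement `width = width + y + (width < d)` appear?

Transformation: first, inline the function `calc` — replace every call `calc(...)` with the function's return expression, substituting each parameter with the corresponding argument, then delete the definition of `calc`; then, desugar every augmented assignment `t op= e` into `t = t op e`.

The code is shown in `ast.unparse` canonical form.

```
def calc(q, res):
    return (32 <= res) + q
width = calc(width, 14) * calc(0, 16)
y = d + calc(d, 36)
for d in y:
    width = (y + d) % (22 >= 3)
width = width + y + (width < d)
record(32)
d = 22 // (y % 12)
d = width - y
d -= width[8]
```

5

Transformed code:
width = ((32 <= 14) + width) * ((32 <= 16) + 0)
y = d + ((32 <= 36) + d)
for d in y:
    width = (y + d) % (22 >= 3)
width = width + y + (width < d)
record(32)
d = 22 // (y % 12)
d = width - y
d = d - width[8]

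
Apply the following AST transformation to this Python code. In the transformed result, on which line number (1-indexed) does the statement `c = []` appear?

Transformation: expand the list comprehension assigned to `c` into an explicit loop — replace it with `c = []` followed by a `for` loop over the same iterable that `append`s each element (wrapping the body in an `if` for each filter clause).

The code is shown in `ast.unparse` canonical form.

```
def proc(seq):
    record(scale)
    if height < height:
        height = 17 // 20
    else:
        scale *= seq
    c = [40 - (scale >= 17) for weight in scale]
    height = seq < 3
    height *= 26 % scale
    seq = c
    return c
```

7

Transformed code:
def proc(seq):
    record(scale)
    if height < height:
        height = 17 // 20
    else:
        scale *= seq
    c = []
    for weight in scale:
        c.append(40 - (scale >= 17))
    height = seq < 3
    height *= 26 % scale
    seq = c
    return c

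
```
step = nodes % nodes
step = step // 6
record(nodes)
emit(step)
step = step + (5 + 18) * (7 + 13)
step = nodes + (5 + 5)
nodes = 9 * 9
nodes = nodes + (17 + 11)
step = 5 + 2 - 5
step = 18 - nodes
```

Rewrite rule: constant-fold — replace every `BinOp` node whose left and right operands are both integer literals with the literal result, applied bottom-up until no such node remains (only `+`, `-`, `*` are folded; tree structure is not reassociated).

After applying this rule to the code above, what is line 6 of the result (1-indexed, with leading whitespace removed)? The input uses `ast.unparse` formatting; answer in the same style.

Transformed code:
step = nodes % nodes
step = step // 6
record(nodes)
emit(step)
step = step + 460
step = nodes + 10
nodes = 81
nodes = nodes + 28
step = 2
step = 18 - nodes

step = nodes + 10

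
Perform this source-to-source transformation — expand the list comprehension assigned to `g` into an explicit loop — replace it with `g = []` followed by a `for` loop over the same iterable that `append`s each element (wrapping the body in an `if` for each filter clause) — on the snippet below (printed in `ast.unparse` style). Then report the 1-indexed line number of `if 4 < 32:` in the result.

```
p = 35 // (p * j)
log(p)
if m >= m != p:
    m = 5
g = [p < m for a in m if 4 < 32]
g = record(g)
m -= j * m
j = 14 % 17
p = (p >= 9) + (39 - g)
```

7

Transformed code:
p = 35 // (p * j)
log(p)
if m >= m != p:
    m = 5
g = []
for a in m:
    if 4 < 32:
        g.append(p < m)
g = record(g)
m -= j * m
j = 14 % 17
p = (p >= 9) + (39 - g)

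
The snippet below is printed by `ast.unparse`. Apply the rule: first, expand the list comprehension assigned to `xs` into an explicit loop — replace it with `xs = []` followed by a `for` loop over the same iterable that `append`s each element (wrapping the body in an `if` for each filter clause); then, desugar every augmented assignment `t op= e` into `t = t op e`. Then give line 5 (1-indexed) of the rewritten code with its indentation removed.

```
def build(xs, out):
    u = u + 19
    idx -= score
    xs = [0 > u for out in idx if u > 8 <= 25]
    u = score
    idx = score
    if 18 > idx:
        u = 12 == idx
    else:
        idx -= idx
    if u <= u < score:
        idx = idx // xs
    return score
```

for out in idx:

Transformed code:
def build(xs, out):
    u = u + 19
    idx = idx - score
    xs = []
    for out in idx:
        if u > 8 <= 25:
            xs.append(0 > u)
    u = score
    idx = score
    if 18 > idx:
        u = 12 == idx
    else:
        idx = idx - idx
    if u <= u < score:
        idx = idx // xs
    return score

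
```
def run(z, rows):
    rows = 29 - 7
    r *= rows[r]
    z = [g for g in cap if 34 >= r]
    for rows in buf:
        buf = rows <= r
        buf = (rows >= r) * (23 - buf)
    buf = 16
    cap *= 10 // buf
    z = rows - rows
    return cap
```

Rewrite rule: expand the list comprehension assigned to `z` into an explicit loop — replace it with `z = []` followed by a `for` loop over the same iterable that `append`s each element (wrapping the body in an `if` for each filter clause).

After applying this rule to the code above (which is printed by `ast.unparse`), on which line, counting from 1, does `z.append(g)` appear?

Transformed code:
def run(z, rows):
    rows = 29 - 7
    r *= rows[r]
    z = []
    for g in cap:
        if 34 >= r:
            z.append(g)
    for rows in buf:
        buf = rows <= r
        buf = (rows >= r) * (23 - buf)
    buf = 16
    cap *= 10 // buf
    z = rows - rows
    return cap

7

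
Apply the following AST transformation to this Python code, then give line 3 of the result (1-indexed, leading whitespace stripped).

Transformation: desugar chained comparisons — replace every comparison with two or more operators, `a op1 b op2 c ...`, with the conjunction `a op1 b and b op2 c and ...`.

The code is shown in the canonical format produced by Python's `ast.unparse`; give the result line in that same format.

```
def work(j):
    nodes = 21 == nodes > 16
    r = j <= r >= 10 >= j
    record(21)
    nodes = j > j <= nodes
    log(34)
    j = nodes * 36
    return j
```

Transformed code:
def work(j):
    nodes = 21 == nodes and nodes > 16
    r = j <= r and r >= 10 and (10 >= j)
    record(21)
    nodes = j > j and j <= nodes
    log(34)
    j = nodes * 36
    return j

r = j <= r and r >= 10 and (10 >= j)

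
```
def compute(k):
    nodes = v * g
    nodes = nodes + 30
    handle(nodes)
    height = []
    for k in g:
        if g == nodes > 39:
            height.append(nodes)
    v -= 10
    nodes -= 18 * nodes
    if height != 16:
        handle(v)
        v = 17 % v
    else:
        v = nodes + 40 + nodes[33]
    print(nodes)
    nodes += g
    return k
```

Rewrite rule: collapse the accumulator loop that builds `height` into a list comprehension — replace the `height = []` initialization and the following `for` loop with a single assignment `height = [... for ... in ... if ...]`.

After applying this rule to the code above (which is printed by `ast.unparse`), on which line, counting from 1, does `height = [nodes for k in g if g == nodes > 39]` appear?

5

Transformed code:
def compute(k):
    nodes = v * g
    nodes = nodes + 30
    handle(nodes)
    height = [nodes for k in g if g == nodes > 39]
    v -= 10
    nodes -= 18 * nodes
    if height != 16:
        handle(v)
        v = 17 % v
    else:
        v = nodes + 40 + nodes[33]
    print(nodes)
    nodes += g
    return k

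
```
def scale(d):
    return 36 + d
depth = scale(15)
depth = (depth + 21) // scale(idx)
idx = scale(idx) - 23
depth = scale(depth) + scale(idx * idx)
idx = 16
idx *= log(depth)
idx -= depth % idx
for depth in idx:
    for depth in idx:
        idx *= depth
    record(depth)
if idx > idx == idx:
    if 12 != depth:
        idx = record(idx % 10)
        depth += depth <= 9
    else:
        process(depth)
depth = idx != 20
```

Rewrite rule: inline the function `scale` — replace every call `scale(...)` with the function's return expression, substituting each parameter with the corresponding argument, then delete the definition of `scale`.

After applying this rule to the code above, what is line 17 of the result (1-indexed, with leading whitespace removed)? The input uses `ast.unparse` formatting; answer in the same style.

Transformed code:
depth = 36 + 15
depth = (depth + 21) // (36 + idx)
idx = 36 + idx - 23
depth = 36 + depth + (36 + idx * idx)
idx = 16
idx *= log(depth)
idx -= depth % idx
for depth in idx:
    for depth in idx:
        idx *= depth
    record(depth)
if idx > idx == idx:
    if 12 != depth:
        idx = record(idx % 10)
        depth += depth <= 9
    else:
        process(depth)
depth = idx != 20

process(depth)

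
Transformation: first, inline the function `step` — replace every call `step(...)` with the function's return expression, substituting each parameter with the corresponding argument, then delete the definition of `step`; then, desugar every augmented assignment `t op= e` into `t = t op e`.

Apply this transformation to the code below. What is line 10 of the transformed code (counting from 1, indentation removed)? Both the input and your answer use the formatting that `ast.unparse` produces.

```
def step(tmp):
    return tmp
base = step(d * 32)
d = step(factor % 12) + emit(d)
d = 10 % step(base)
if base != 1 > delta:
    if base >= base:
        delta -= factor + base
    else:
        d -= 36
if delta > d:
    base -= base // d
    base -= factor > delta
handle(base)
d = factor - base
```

base = base - base // d

Transformed code:
base = d * 32
d = factor % 12 + emit(d)
d = 10 % base
if base != 1 > delta:
    if base >= base:
        delta = delta - (factor + base)
    else:
        d = d - 36
if delta > d:
    base = base - base // d
    base = base - (factor > delta)
handle(base)
d = factor - base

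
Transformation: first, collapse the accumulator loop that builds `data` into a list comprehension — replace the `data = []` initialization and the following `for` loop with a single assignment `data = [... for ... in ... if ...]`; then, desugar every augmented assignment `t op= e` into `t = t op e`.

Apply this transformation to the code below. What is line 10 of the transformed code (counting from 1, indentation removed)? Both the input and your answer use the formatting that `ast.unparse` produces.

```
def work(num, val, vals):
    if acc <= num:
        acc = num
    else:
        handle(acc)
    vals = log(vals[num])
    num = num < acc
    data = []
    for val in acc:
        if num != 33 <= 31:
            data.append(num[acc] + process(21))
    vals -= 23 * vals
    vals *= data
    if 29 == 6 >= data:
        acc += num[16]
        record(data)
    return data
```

Transformed code:
def work(num, val, vals):
    if acc <= num:
        acc = num
    else:
        handle(acc)
    vals = log(vals[num])
    num = num < acc
    data = [num[acc] + process(21) for val in acc if num != 33 <= 31]
    vals = vals - 23 * vals
    vals = vals * data
    if 29 == 6 >= data:
        acc = acc + num[16]
        record(data)
    return data

vals = vals * data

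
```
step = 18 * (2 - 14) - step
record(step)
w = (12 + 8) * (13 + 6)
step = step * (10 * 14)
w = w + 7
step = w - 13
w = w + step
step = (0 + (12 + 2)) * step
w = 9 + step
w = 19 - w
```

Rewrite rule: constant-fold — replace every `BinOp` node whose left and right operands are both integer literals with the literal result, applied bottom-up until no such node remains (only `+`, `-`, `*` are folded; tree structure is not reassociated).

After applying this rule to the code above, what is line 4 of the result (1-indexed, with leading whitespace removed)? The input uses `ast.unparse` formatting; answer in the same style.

step = step * 140

Transformed code:
step = -216 - step
record(step)
w = 380
step = step * 140
w = w + 7
step = w - 13
w = w + step
step = 14 * step
w = 9 + step
w = 19 - w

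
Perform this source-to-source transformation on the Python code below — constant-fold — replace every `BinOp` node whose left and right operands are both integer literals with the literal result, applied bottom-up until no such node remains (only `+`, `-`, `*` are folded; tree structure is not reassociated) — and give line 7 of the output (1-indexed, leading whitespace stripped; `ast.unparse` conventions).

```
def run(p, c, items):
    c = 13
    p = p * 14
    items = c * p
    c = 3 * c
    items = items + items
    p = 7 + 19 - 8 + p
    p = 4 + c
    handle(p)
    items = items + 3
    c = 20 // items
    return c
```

p = 18 + p

Transformed code:
def run(p, c, items):
    c = 13
    p = p * 14
    items = c * p
    c = 3 * c
    items = items + items
    p = 18 + p
    p = 4 + c
    handle(p)
    items = items + 3
    c = 20 // items
    return c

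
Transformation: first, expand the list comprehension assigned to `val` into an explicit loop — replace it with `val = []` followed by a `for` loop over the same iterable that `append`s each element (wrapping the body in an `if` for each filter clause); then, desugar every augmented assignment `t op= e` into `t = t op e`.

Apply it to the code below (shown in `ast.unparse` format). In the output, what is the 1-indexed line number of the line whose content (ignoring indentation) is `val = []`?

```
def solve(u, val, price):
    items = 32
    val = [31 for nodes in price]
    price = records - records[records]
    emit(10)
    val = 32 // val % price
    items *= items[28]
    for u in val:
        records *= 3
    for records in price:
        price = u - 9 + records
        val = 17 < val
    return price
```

3

Transformed code:
def solve(u, val, price):
    items = 32
    val = []
    for nodes in price:
        val.append(31)
    price = records - records[records]
    emit(10)
    val = 32 // val % price
    items = items * items[28]
    for u in val:
        records = records * 3
    for records in price:
        price = u - 9 + records
        val = 17 < val
    return price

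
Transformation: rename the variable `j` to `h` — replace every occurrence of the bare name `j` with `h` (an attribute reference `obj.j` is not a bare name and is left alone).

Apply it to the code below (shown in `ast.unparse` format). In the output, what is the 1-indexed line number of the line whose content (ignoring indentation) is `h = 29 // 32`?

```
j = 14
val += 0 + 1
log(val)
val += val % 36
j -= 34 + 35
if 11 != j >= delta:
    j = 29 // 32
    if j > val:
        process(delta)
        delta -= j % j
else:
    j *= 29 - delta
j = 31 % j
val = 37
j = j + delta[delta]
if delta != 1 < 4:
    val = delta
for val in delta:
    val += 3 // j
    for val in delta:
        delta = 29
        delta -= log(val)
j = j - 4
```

Transformed code:
h = 14
val += 0 + 1
log(val)
val += val % 36
h -= 34 + 35
if 11 != h >= delta:
    h = 29 // 32
    if h > val:
        process(delta)
        delta -= h % h
else:
    h *= 29 - delta
h = 31 % h
val = 37
h = h + delta[delta]
if delta != 1 < 4:
    val = delta
for val in delta:
    val += 3 // h
    for val in delta:
        delta = 29
        delta -= log(val)
h = h - 4

7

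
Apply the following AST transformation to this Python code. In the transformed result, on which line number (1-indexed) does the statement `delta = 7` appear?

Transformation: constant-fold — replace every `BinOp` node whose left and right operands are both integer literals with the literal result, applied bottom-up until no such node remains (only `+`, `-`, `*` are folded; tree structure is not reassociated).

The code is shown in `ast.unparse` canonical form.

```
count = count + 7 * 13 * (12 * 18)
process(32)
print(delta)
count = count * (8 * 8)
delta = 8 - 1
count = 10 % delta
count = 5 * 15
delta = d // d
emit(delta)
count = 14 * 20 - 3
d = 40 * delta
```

5

Transformed code:
count = count + 19656
process(32)
print(delta)
count = count * 64
delta = 7
count = 10 % delta
count = 75
delta = d // d
emit(delta)
count = 277
d = 40 * delta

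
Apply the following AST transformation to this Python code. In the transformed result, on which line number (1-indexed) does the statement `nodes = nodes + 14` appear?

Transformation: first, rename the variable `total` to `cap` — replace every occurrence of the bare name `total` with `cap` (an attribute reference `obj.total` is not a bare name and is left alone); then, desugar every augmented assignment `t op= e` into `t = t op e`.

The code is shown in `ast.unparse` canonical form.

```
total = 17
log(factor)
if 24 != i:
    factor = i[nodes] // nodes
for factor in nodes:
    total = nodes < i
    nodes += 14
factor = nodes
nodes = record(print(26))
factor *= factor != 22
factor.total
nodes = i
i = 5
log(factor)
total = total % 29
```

Transformed code:
cap = 17
log(factor)
if 24 != i:
    factor = i[nodes] // nodes
for factor in nodes:
    cap = nodes < i
    nodes = nodes + 14
factor = nodes
nodes = record(print(26))
factor = factor * (factor != 22)
factor.total
nodes = i
i = 5
log(factor)
cap = cap % 29

7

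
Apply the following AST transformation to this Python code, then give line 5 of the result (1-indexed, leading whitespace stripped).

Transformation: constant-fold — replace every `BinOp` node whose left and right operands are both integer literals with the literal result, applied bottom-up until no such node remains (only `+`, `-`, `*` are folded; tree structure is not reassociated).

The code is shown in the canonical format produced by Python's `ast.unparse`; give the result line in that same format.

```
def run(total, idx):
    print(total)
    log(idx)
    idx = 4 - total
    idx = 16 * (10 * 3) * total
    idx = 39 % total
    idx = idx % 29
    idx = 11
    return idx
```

Transformed code:
def run(total, idx):
    print(total)
    log(idx)
    idx = 4 - total
    idx = 480 * total
    idx = 39 % total
    idx = idx % 29
    idx = 11
    return idx

idx = 480 * total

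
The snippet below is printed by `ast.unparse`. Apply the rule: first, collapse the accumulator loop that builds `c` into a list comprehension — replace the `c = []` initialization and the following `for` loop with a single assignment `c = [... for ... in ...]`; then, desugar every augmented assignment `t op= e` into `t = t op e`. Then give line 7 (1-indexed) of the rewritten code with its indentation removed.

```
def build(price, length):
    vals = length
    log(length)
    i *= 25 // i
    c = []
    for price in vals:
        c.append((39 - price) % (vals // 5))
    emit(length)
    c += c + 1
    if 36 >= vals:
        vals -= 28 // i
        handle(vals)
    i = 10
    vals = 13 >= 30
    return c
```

Transformed code:
def build(price, length):
    vals = length
    log(length)
    i = i * (25 // i)
    c = [(39 - price) % (vals // 5) for price in vals]
    emit(length)
    c = c + (c + 1)
    if 36 >= vals:
        vals = vals - 28 // i
        handle(vals)
    i = 10
    vals = 13 >= 30
    return c

c = c + (c + 1)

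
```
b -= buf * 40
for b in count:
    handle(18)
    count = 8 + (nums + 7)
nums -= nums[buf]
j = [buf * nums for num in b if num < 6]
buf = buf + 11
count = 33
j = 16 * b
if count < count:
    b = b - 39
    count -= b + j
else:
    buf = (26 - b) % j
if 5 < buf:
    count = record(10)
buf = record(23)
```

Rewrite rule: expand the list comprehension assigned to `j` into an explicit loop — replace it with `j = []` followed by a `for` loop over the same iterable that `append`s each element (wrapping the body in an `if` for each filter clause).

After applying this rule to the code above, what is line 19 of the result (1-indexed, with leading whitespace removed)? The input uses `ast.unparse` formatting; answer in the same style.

count = record(10)

Transformed code:
b -= buf * 40
for b in count:
    handle(18)
    count = 8 + (nums + 7)
nums -= nums[buf]
j = []
for num in b:
    if num < 6:
        j.append(buf * nums)
buf = buf + 11
count = 33
j = 16 * b
if count < count:
    b = b - 39
    count -= b + j
else:
    buf = (26 - b) % j
if 5 < buf:
    count = record(10)
buf = record(23)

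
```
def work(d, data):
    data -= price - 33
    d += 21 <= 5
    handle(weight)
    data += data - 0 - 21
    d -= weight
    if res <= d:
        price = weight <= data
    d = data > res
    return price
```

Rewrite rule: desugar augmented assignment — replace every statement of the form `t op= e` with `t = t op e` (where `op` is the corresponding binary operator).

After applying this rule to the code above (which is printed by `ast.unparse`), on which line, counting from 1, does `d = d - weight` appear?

6

Transformed code:
def work(d, data):
    data = data - (price - 33)
    d = d + (21 <= 5)
    handle(weight)
    data = data + (data - 0 - 21)
    d = d - weight
    if res <= d:
        price = weight <= data
    d = data > res
    return price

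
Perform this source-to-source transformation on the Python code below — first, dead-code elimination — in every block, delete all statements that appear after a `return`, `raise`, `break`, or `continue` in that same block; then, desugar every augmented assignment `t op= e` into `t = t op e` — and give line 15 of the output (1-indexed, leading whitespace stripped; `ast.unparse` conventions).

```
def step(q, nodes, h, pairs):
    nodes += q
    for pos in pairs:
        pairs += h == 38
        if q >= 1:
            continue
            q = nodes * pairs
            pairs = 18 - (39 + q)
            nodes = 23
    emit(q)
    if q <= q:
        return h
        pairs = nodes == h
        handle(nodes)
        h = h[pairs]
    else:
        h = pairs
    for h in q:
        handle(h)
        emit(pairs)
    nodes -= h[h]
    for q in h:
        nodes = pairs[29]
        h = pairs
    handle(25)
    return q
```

nodes = nodes - h[h]

Transformed code:
def step(q, nodes, h, pairs):
    nodes = nodes + q
    for pos in pairs:
        pairs = pairs + (h == 38)
        if q >= 1:
            continue
    emit(q)
    if q <= q:
        return h
    else:
        h = pairs
    for h in q:
        handle(h)
        emit(pairs)
    nodes = nodes - h[h]
    for q in h:
        nodes = pairs[29]
        h = pairs
    handle(25)
    return q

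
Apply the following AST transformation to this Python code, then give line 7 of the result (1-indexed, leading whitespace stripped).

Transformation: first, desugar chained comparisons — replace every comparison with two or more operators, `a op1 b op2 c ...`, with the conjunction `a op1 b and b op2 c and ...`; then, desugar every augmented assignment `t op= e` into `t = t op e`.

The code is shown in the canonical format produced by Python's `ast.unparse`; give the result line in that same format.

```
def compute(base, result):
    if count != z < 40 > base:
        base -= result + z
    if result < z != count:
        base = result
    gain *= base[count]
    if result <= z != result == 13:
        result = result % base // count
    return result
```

Transformed code:
def compute(base, result):
    if count != z and z < 40 and (40 > base):
        base = base - (result + z)
    if result < z and z != count:
        base = result
    gain = gain * base[count]
    if result <= z and z != result and (result == 13):
        result = result % base // count
    return result

if result <= z and z != result and (result == 13):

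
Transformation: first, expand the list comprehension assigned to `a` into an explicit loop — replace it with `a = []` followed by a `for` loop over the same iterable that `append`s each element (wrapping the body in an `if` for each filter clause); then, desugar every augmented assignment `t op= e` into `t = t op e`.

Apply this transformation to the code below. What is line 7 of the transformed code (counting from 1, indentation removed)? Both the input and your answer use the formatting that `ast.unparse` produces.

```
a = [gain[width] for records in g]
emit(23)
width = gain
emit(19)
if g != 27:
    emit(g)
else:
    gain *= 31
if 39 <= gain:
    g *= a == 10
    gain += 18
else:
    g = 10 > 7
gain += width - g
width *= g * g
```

Transformed code:
a = []
for records in g:
    a.append(gain[width])
emit(23)
width = gain
emit(19)
if g != 27:
    emit(g)
else:
    gain = gain * 31
if 39 <= gain:
    g = g * (a == 10)
    gain = gain + 18
else:
    g = 10 > 7
gain = gain + (width - g)
width = width * (g * g)

if g != 27:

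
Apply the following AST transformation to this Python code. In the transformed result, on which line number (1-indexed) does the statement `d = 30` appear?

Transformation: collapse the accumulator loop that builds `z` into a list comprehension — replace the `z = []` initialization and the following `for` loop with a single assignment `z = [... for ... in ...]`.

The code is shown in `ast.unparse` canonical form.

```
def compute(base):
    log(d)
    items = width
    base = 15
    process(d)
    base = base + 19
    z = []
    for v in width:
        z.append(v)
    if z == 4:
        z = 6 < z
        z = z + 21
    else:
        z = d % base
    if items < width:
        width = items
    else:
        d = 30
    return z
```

Transformed code:
def compute(base):
    log(d)
    items = width
    base = 15
    process(d)
    base = base + 19
    z = [v for v in width]
    if z == 4:
        z = 6 < z
        z = z + 21
    else:
        z = d % base
    if items < width:
        width = items
    else:
        d = 30
    return z

16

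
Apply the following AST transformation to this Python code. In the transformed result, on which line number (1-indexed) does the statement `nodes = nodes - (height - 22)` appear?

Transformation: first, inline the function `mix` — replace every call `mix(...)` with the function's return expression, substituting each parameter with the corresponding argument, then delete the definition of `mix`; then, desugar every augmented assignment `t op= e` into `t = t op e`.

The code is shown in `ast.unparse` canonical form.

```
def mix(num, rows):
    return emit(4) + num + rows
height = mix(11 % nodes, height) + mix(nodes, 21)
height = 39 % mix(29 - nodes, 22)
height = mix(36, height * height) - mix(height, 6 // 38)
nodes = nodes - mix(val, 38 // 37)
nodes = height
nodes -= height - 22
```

6

Transformed code:
height = emit(4) + 11 % nodes + height + (emit(4) + nodes + 21)
height = 39 % (emit(4) + (29 - nodes) + 22)
height = emit(4) + 36 + height * height - (emit(4) + height + 6 // 38)
nodes = nodes - (emit(4) + val + 38 // 37)
nodes = height
nodes = nodes - (height - 22)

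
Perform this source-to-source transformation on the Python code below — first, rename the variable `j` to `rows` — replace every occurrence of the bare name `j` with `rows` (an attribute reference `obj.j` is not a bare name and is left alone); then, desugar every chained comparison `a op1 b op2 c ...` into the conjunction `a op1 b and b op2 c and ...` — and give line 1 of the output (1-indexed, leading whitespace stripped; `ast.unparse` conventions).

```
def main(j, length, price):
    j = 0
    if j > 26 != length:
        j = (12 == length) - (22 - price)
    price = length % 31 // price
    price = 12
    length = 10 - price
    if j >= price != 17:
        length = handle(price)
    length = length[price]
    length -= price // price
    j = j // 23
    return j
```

Transformed code:
def main(rows, length, price):
    rows = 0
    if rows > 26 and 26 != length:
        rows = (12 == length) - (22 - price)
    price = length % 31 // price
    price = 12
    length = 10 - price
    if rows >= price and price != 17:
        length = handle(price)
    length = length[price]
    length -= price // price
    rows = rows // 23
    return rows

def main(rows, length, price):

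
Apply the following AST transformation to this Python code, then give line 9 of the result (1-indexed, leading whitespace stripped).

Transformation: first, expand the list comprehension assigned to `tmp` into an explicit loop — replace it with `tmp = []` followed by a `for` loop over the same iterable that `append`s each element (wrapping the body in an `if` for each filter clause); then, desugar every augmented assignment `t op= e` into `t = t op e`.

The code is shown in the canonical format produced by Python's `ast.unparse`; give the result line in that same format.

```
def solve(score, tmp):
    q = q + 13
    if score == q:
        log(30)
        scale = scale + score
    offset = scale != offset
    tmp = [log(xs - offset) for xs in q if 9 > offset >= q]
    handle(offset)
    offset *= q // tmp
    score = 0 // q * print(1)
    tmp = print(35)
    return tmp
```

if 9 > offset >= q:

Transformed code:
def solve(score, tmp):
    q = q + 13
    if score == q:
        log(30)
        scale = scale + score
    offset = scale != offset
    tmp = []
    for xs in q:
        if 9 > offset >= q:
            tmp.append(log(xs - offset))
    handle(offset)
    offset = offset * (q // tmp)
    score = 0 // q * print(1)
    tmp = print(35)
    return tmp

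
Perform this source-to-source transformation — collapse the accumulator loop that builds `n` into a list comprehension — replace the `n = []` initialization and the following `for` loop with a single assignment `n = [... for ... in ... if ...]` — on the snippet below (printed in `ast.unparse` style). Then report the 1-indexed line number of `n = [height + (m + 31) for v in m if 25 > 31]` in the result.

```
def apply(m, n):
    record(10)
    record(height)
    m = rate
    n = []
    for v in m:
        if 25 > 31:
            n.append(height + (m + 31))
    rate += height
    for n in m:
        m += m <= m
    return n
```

Transformed code:
def apply(m, n):
    record(10)
    record(height)
    m = rate
    n = [height + (m + 31) for v in m if 25 > 31]
    rate += height
    for n in m:
        m += m <= m
    return n

5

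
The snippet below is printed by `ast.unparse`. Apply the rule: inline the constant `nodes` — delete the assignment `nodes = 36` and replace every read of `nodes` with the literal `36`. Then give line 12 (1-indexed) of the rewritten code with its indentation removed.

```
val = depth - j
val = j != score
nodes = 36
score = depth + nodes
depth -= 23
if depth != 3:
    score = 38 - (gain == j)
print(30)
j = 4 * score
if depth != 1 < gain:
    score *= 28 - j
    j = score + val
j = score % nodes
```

j = score % 36

Transformed code:
val = depth - j
val = j != score
score = depth + 36
depth -= 23
if depth != 3:
    score = 38 - (gain == j)
print(30)
j = 4 * score
if depth != 1 < gain:
    score *= 28 - j
    j = score + val
j = score % 36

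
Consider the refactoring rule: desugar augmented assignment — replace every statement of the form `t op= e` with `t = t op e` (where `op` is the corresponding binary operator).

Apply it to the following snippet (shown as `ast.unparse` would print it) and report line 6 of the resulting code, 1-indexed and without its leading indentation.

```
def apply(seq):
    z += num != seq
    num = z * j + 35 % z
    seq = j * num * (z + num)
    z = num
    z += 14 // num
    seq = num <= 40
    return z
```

Transformed code:
def apply(seq):
    z = z + (num != seq)
    num = z * j + 35 % z
    seq = j * num * (z + num)
    z = num
    z = z + 14 // num
    seq = num <= 40
    return z

z = z + 14 // num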